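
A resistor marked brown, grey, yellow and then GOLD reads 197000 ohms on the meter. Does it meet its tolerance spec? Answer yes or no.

no

Brown → 1 (first significant figure)
Grey → 8 (second significant figure)
Yellow → ×10^4 multiplier
Gold → ±5% tolerance
18 × 10000 = 180000 Ω
Allowed range: 171000 Ω to 189000 Ω.
197000 ohms lies outside that range.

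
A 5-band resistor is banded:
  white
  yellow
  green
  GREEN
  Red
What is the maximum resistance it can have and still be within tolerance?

White → 9 (first significant figure)
Yellow → 4 (second significant figure)
Green → 5 (third significant figure)
Green → ×10^5 multiplier
Red → ±2% tolerance
945 × 100000 = 94500000 Ω
Maximum = 94500000 × (1 + 2/100) = 96390000 Ω.

96390000 Ω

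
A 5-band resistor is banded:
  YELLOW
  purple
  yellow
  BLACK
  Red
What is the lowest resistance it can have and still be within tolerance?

Yellow → 4 (first significant figure)
Violet → 7 (second significant figure)
Yellow → 4 (third significant figure)
Black → ×1 multiplier
Red → ±2% tolerance
474 × 1 = 474 Ω
Lowest = 474 × (1 − 2/100) = 464.52 Ω.

464.52 Ω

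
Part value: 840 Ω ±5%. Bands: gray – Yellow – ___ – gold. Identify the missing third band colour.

840 Ω = 84 × 10^1.
The third band is the multiplier, 10^1, which is brown.

brown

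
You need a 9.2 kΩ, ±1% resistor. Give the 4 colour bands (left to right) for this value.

9200 Ω = 92 × 10^2.
9 → white
2 → red
Multiplier 10^2 → red.
±1% tolerance → brown.

white, red, red, brown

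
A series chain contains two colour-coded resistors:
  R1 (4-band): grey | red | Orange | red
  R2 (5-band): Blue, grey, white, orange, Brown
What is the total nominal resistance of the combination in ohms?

R1: grey, red → 82; orange ×10^3 → 82000 Ω.
R2: blue, grey, white → 689; orange ×10^3 → 689000 Ω.
Series: 82000 + 689000 = 771000 Ω.

771000 Ω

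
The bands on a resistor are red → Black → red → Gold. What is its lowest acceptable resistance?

1900 Ω

Red → 2 (first significant figure)
Black → 0 (second significant figure)
Red → ×10^2 multiplier
Gold → ±5% tolerance
20 × 100 = 2000 Ω
Lowest = 2000 × (1 − 5/100) = 1900 Ω.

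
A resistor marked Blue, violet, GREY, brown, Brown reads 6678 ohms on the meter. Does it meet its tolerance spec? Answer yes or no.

Blue → 6 (first significant figure)
Violet → 7 (second significant figure)
Grey → 8 (third significant figure)
Brown → ×10 multiplier
Brown → ±1% tolerance
678 × 10 = 6780 Ω
Allowed range: 6712.2 Ω to 6847.8 Ω.
6678 ohms lies outside that range.

no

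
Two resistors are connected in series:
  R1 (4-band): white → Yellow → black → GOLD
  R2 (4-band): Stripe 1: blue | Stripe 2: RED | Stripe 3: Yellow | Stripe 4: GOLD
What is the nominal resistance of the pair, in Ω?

620094 Ω

R1: white, yellow → 94; black ×1 → 94 Ω.
R2: blue, red → 62; yellow ×10^4 → 620000 Ω.
Series: 94 + 620000 = 620094 Ω.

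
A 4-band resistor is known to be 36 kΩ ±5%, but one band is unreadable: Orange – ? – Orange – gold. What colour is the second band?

36000 Ω = 36 × 10^3.
The second band gives digit 6 of the significand, and 6 is blue.

blue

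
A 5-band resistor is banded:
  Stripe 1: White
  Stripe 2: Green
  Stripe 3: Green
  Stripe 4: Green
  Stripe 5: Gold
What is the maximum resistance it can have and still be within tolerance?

100275000 Ω

White → 9 (first significant figure)
Green → 5 (second significant figure)
Green → 5 (third significant figure)
Green → ×10^5 multiplier
Gold → ±5% tolerance
955 × 100000 = 95500000 Ω
Maximum = 95500000 × (1 + 5/100) = 100275000 Ω.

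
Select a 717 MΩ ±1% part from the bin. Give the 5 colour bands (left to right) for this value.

717000000 Ω = 717 × 10^6.
7 → violet
1 → brown
7 → violet
Multiplier 10^6 → blue.
±1% tolerance → brown.

violet, brown, violet, blue, brown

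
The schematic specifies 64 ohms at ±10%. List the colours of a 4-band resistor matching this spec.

64 Ω = 64 × 10^0.
6 → blue
4 → yellow
Multiplier 10^0 → black.
±10% tolerance → silver.

blue, yellow, black, silver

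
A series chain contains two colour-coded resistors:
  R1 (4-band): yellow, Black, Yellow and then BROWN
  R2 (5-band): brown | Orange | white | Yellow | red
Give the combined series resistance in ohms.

1790000 Ω

R1: yellow, black → 40; yellow ×10^4 → 400000 Ω.
R2: brown, orange, white → 139; yellow ×10^4 → 1390000 Ω.
Series: 400000 + 1390000 = 1790000 Ω.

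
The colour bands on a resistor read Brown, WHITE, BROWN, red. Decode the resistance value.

190 Ω

Brown → 1 (first significant figure)
White → 9 (second significant figure)
Brown → ×10 multiplier
19 × 10 = 190 Ω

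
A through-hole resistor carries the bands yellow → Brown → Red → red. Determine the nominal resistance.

Yellow → 4 (first significant figure)
Brown → 1 (second significant figure)
Red → ×10^2 multiplier
41 × 100 = 4100 Ω

4100 Ω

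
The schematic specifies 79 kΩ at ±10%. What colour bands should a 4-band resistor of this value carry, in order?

79000 Ω = 79 × 10^3.
7 → violet
9 → white
Multiplier 10^3 → orange.
±10% tolerance → silver.

violet, white, orange, silver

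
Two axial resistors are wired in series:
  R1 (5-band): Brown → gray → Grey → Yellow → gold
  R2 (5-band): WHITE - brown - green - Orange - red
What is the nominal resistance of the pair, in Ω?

R1: brown, grey, grey → 188; yellow ×10^4 → 1880000 Ω.
R2: white, brown, green → 915; orange ×10^3 → 915000 Ω.
Series: 1880000 + 915000 = 2795000 Ω.

2795000 Ω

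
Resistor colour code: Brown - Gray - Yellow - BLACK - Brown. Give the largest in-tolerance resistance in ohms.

Brown → 1 (first significant figure)
Grey → 8 (second significant figure)
Yellow → 4 (third significant figure)
Black → ×1 multiplier
Brown → ±1% tolerance
184 × 1 = 184 Ω
Largest = 184 × (1 + 1/100) = 185.84 Ω.

185.84 Ω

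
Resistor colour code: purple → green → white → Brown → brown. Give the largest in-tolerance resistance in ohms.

7665.9 Ω

Violet → 7 (first significant figure)
Green → 5 (second significant figure)
White → 9 (third significant figure)
Brown → ×10 multiplier
Brown → ±1% tolerance
759 × 10 = 7590 Ω
Largest = 7590 × (1 + 1/100) = 7665.9 Ω.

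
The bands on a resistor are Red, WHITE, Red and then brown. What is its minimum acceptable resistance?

2871 Ω

Red → 2 (first significant figure)
White → 9 (second significant figure)
Red → ×10^2 multiplier
Brown → ±1% tolerance
29 × 100 = 2900 Ω
Minimum = 2900 × (1 − 1/100) = 2871 Ω.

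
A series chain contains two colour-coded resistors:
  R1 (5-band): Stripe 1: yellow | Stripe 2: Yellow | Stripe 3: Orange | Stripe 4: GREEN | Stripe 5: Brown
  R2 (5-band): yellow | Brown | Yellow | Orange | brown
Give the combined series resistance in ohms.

R1: yellow, yellow, orange → 443; green ×10^5 → 44300000 Ω.
R2: yellow, brown, yellow → 414; orange ×10^3 → 414000 Ω.
Series: 44300000 + 414000 = 44714000 Ω.

44714000 Ω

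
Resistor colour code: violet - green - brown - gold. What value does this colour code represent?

750 Ω

Violet → 7 (first significant figure)
Green → 5 (second significant figure)
Brown → ×10 multiplier
75 × 10 = 750 Ω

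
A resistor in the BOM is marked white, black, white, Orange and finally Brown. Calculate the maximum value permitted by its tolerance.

White → 9 (first significant figure)
Black → 0 (second significant figure)
White → 9 (third significant figure)
Orange → ×10^3 multiplier
Brown → ±1% tolerance
909 × 1000 = 909000 Ω
Maximum = 909000 × (1 + 1/100) = 918090 Ω.

918090 Ω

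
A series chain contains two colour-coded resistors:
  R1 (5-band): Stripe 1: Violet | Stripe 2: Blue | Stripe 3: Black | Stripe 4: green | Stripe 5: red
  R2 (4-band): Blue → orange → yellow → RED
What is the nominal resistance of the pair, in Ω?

R1: violet, blue, black → 760; green ×10^5 → 76000000 Ω.
R2: blue, orange → 63; yellow ×10^4 → 630000 Ω.
Series: 76000000 + 630000 = 76630000 Ω.

76630000 Ω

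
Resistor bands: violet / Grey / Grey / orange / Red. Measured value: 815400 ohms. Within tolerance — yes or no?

Violet → 7 (first significant figure)
Grey → 8 (second significant figure)
Grey → 8 (third significant figure)
Orange → ×10^3 multiplier
Red → ±2% tolerance
788 × 1000 = 788000 Ω
Allowed range: 772240 Ω to 803760 Ω.
815400 ohms lies outside that range.

no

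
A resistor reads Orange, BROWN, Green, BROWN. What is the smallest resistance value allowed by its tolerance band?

3069000 Ω

Orange → 3 (first significant figure)
Brown → 1 (second significant figure)
Green → ×10^5 multiplier
Brown → ±1% tolerance
31 × 100000 = 3100000 Ω
Smallest = 3100000 × (1 − 1/100) = 3069000 Ω.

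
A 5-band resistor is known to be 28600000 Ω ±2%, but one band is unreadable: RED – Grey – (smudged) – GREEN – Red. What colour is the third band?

blue

28600000 Ω = 286 × 10^5.
The third band gives digit 6 of the significand, and 6 is blue.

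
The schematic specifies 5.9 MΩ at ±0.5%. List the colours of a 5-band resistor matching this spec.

green, white, black, yellow, green

5900000 Ω = 590 × 10^4.
5 → green
9 → white
0 → black
Multiplier 10^4 → yellow.
±0.5% tolerance → green.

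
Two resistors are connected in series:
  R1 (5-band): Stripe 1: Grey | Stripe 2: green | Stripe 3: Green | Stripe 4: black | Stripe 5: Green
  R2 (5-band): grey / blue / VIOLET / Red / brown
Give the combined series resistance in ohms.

87555 Ω

R1: grey, green, green → 855; black ×1 → 855 Ω.
R2: grey, blue, violet → 867; red ×10^2 → 86700 Ω.
Series: 855 + 86700 = 87555 Ω.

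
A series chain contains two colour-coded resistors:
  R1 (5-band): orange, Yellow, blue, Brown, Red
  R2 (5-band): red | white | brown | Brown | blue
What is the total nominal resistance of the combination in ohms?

6370 Ω

R1: orange, yellow, blue → 346; brown ×10 → 3460 Ω.
R2: red, white, brown → 291; brown ×10 → 2910 Ω.
Series: 3460 + 2910 = 6370 Ω.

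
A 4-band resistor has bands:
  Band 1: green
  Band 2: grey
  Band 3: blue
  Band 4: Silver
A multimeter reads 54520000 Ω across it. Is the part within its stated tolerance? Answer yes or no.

yes

Green → 5 (first significant figure)
Grey → 8 (second significant figure)
Blue → ×10^6 multiplier
Silver → ±10% tolerance
58 × 1000000 = 58000000 Ω
Allowed range: 52200000 Ω to 63800000 Ω.
54520000 Ω lies inside that range.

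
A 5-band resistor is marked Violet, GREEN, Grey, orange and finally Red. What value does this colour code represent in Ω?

758000 Ω

Violet → 7 (first significant figure)
Green → 5 (second significant figure)
Grey → 8 (third significant figure)
Orange → ×10^3 multiplier
758 × 1000 = 758000 Ω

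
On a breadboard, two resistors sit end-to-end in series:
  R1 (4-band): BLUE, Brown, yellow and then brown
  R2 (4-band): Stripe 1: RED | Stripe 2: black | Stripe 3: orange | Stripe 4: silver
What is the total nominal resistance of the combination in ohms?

R1: blue, brown → 61; yellow ×10^4 → 610000 Ω.
R2: red, black → 20; orange ×10^3 → 20000 Ω.
Series: 610000 + 20000 = 630000 Ω.

630000 Ω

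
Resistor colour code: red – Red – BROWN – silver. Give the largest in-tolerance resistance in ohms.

242 Ω

Red → 2 (first significant figure)
Red → 2 (second significant figure)
Brown → ×10 multiplier
Silver → ±10% tolerance
22 × 10 = 220 Ω
Largest = 220 × (1 + 10/100) = 242 Ω.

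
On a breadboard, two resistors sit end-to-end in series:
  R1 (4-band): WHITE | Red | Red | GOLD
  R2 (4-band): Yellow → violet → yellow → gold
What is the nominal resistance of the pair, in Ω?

R1: white, red → 92; red ×10^2 → 9200 Ω.
R2: yellow, violet → 47; yellow ×10^4 → 470000 Ω.
Series: 9200 + 470000 = 479200 Ω.

479200 Ω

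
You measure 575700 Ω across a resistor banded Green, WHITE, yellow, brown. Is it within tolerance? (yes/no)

Green → 5 (first significant figure)
White → 9 (second significant figure)
Yellow → ×10^4 multiplier
Brown → ±1% tolerance
59 × 10000 = 590000 Ω
Allowed range: 584100 Ω to 595900 Ω.
575700 Ω lies outside that range.

no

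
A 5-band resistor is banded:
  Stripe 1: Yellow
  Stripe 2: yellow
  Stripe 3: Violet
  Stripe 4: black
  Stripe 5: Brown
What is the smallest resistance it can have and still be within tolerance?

Yellow → 4 (first significant figure)
Yellow → 4 (second significant figure)
Violet → 7 (third significant figure)
Black → ×1 multiplier
Brown → ±1% tolerance
447 × 1 = 447 Ω
Smallest = 447 × (1 − 1/100) = 442.53 Ω.

442.53 Ω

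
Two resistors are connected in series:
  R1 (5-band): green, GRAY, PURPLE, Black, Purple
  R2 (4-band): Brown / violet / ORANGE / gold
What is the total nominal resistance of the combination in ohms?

R1: green, grey, violet → 587; black ×1 → 587 Ω.
R2: brown, violet → 17; orange ×10^3 → 17000 Ω.
Series: 587 + 17000 = 17587 Ω.

17587 Ω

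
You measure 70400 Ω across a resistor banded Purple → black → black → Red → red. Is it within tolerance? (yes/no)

Violet → 7 (first significant figure)
Black → 0 (second significant figure)
Black → 0 (third significant figure)
Red → ×10^2 multiplier
Red → ±2% tolerance
700 × 100 = 70000 Ω
Allowed range: 68600 Ω to 71400 Ω.
70400 Ω lies inside that range.

yes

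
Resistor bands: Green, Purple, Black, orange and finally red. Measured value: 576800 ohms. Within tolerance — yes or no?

yes

Green → 5 (first significant figure)
Violet → 7 (second significant figure)
Black → 0 (third significant figure)
Orange → ×10^3 multiplier
Red → ±2% tolerance
570 × 1000 = 570000 Ω
Allowed range: 558600 Ω to 581400 Ω.
576800 ohms lies inside that range.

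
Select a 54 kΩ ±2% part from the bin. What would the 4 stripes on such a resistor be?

green, yellow, orange, red

54000 Ω = 54 × 10^3.
5 → green
4 → yellow
Multiplier 10^3 → orange.
±2% tolerance → red.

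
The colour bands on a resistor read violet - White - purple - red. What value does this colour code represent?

Violet → 7 (first significant figure)
White → 9 (second significant figure)
Violet → ×10^7 multiplier
79 × 10000000 = 790000000 Ω

790000000 Ω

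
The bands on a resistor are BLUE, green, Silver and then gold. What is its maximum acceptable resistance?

Blue → 6 (first significant figure)
Green → 5 (second significant figure)
Silver → ×0.01 multiplier
Gold → ±5% tolerance
65 × 0.01 = 0.65 Ω
Maximum = 0.65 × (1 + 5/100) = 0.6825 Ω.

0.6825 Ω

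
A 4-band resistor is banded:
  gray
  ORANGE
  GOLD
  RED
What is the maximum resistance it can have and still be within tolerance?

8.466 Ω

Grey → 8 (first significant figure)
Orange → 3 (second significant figure)
Gold → ×0.1 multiplier
Red → ±2% tolerance
83 × 0.1 = 8.3 Ω
Maximum = 8.3 × (1 + 2/100) = 8.466 Ω.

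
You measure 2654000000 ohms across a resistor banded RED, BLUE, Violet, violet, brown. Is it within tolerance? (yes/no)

Red → 2 (first significant figure)
Blue → 6 (second significant figure)
Violet → 7 (third significant figure)
Violet → ×10^7 multiplier
Brown → ±1% tolerance
267 × 10000000 = 2670000000 Ω
Allowed range: 2643300000 Ω to 2696700000 Ω.
2654000000 ohms lies inside that range.

yes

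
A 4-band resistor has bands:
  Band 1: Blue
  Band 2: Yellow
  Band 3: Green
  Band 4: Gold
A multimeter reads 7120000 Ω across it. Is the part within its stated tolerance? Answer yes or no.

no

Blue → 6 (first significant figure)
Yellow → 4 (second significant figure)
Green → ×10^5 multiplier
Gold → ±5% tolerance
64 × 100000 = 6400000 Ω
Allowed range: 6080000 Ω to 6720000 Ω.
7120000 Ω lies outside that range.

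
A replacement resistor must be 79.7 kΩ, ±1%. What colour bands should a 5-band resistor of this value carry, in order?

violet, white, violet, red, brown

79700 Ω = 797 × 10^2.
7 → violet
9 → white
7 → violet
Multiplier 10^2 → red.
±1% tolerance → brown.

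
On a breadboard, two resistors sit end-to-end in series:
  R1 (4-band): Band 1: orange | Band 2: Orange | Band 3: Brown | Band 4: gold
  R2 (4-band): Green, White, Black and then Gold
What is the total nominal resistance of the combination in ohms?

R1: orange, orange → 33; brown ×10 → 330 Ω.
R2: green, white → 59; black ×1 → 59 Ω.
Series: 330 + 59 = 389 Ω.

389 Ω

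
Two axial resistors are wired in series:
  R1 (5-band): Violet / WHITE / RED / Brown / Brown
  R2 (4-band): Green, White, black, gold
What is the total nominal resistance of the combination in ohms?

R1: violet, white, red → 792; brown ×10 → 7920 Ω.
R2: green, white → 59; black ×1 → 59 Ω.
Series: 7920 + 59 = 7979 Ω.

7979 Ω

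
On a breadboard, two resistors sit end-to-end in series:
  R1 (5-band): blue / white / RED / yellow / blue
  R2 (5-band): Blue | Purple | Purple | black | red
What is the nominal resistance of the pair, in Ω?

R1: blue, white, red → 692; yellow ×10^4 → 6920000 Ω.
R2: blue, violet, violet → 677; black ×1 → 677 Ω.
Series: 6920000 + 677 = 6920677 Ω.

6920677 Ω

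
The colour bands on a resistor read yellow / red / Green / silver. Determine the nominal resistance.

4200000 Ω

Yellow → 4 (first significant figure)
Red → 2 (second significant figure)
Green → ×10^5 multiplier
42 × 100000 = 4200000 Ω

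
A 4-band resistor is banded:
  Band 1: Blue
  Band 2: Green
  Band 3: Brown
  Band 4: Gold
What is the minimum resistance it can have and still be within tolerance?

Blue → 6 (first significant figure)
Green → 5 (second significant figure)
Brown → ×10 multiplier
Gold → ±5% tolerance
65 × 10 = 650 Ω
Minimum = 650 × (1 − 5/100) = 617.5 Ω.

617.5 Ω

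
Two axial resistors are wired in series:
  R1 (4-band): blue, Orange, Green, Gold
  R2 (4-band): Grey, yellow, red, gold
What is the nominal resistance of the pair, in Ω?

6308400 Ω

R1: blue, orange → 63; green ×10^5 → 6300000 Ω.
R2: grey, yellow → 84; red ×10^2 → 8400 Ω.
Series: 6300000 + 8400 = 6308400 Ω.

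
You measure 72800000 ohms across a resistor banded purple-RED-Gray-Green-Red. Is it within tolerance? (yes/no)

Violet → 7 (first significant figure)
Red → 2 (second significant figure)
Grey → 8 (third significant figure)
Green → ×10^5 multiplier
Red → ±2% tolerance
728 × 100000 = 72800000 Ω
Allowed range: 71344000 Ω to 74256000 Ω.
72800000 ohms lies inside that range.

yes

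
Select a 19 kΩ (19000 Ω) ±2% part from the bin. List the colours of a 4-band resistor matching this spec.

19000 Ω = 19 × 10^3.
1 → brown
9 → white
Multiplier 10^3 → orange.
±2% tolerance → red.

brown, white, orange, red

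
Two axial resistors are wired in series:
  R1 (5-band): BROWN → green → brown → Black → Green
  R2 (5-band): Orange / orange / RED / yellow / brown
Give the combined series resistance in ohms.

3320151 Ω

R1: brown, green, brown → 151; black ×1 → 151 Ω.
R2: orange, orange, red → 332; yellow ×10^4 → 3320000 Ω.
Series: 151 + 3320000 = 3320151 Ω.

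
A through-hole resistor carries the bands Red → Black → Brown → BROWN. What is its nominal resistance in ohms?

Red → 2 (first significant figure)
Black → 0 (second significant figure)
Brown → ×10 multiplier
20 × 10 = 200 Ω

200 Ω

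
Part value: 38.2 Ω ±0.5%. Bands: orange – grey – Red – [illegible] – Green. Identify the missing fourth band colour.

gold

38.2 Ω = 382 × 10^-1.
The fourth band is the multiplier, 10^-1, which is gold.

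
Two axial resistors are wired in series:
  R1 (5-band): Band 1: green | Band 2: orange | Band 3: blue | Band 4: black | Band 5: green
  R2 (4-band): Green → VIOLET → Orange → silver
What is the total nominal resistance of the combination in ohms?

57536 Ω

R1: green, orange, blue → 536; black ×1 → 536 Ω.
R2: green, violet → 57; orange ×10^3 → 57000 Ω.
Series: 536 + 57000 = 57536 Ω.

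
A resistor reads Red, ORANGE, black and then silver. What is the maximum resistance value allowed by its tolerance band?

Red → 2 (first significant figure)
Orange → 3 (second significant figure)
Black → ×1 multiplier
Silver → ±10% tolerance
23 × 1 = 23 Ω
Maximum = 23 × (1 + 10/100) = 25.3 Ω.

25.3 Ω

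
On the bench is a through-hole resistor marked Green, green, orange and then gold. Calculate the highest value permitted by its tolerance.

57750 Ω

Green → 5 (first significant figure)
Green → 5 (second significant figure)
Orange → ×10^3 multiplier
Gold → ±5% tolerance
55 × 1000 = 55000 Ω
Highest = 55000 × (1 + 5/100) = 57750 Ω.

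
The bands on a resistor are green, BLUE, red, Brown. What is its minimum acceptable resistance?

Green → 5 (first significant figure)
Blue → 6 (second significant figure)
Red → ×10^2 multiplier
Brown → ±1% tolerance
56 × 100 = 5600 Ω
Minimum = 5600 × (1 − 1/100) = 5544 Ω.

5544 Ω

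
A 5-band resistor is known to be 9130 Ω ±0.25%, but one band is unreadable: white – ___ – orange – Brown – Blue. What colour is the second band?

brown

9130 Ω = 913 × 10^1.
The second band gives digit 1 of the significand, and 1 is brown.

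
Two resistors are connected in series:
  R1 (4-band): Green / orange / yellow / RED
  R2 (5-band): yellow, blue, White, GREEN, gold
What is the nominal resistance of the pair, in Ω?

R1: green, orange → 53; yellow ×10^4 → 530000 Ω.
R2: yellow, blue, white → 469; green ×10^5 → 46900000 Ω.
Series: 530000 + 46900000 = 47430000 Ω.

47430000 Ω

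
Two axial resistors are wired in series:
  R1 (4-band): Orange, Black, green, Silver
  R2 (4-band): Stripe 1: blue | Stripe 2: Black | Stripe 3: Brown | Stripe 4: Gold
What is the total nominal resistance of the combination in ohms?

R1: orange, black → 30; green ×10^5 → 3000000 Ω.
R2: blue, black → 60; brown ×10 → 600 Ω.
Series: 3000000 + 600 = 3000600 Ω.

3000600 Ω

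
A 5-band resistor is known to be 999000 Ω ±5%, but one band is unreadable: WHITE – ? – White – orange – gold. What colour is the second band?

999000 Ω = 999 × 10^3.
The second band gives digit 9 of the significand, and 9 is white.

white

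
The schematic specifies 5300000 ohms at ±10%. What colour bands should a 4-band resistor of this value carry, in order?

green, orange, green, silver

5300000 Ω = 53 × 10^5.
5 → green
3 → orange
Multiplier 10^5 → green.
±10% tolerance → silver.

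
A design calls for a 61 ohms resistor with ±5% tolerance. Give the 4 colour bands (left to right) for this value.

blue, brown, black, gold

61 Ω = 61 × 10^0.
6 → blue
1 → brown
Multiplier 10^0 → black.
±5% tolerance → gold.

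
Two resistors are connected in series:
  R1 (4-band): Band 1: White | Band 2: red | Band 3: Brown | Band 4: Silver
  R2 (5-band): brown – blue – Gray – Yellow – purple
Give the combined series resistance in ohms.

R1: white, red → 92; brown ×10 → 920 Ω.
R2: brown, blue, grey → 168; yellow ×10^4 → 1680000 Ω.
Series: 920 + 1680000 = 1680920 Ω.

1680920 Ω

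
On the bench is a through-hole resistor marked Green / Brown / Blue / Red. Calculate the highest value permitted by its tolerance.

Green → 5 (first significant figure)
Brown → 1 (second significant figure)
Blue → ×10^6 multiplier
Red → ±2% tolerance
51 × 1000000 = 51000000 Ω
Highest = 51000000 × (1 + 2/100) = 52020000 Ω.

52020000 Ω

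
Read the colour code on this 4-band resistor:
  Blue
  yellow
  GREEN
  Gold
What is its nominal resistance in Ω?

Blue → 6 (first significant figure)
Yellow → 4 (second significant figure)
Green → ×10^5 multiplier
64 × 100000 = 6400000 Ω

6400000 Ω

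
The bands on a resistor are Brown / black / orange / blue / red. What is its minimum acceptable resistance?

Brown → 1 (first significant figure)
Black → 0 (second significant figure)
Orange → 3 (third significant figure)
Blue → ×10^6 multiplier
Red → ±2% tolerance
103 × 1000000 = 103000000 Ω
Minimum = 103000000 × (1 − 2/100) = 100940000 Ω.

100940000 Ω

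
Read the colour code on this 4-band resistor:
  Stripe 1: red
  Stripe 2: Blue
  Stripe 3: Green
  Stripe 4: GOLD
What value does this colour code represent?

2600000 Ω

Red → 2 (first significant figure)
Blue → 6 (second significant figure)
Green → ×10^5 multiplier
26 × 100000 = 2600000 Ω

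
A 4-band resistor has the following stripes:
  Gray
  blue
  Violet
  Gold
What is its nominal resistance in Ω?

860000000 Ω

Grey → 8 (first significant figure)
Blue → 6 (second significant figure)
Violet → ×10^7 multiplier
86 × 10000000 = 860000000 Ω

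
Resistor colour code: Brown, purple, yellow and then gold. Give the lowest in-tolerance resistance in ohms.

Brown → 1 (first significant figure)
Violet → 7 (second significant figure)
Yellow → ×10^4 multiplier
Gold → ±5% tolerance
17 × 10000 = 170000 Ω
Lowest = 170000 × (1 − 5/100) = 161500 Ω.

161500 Ω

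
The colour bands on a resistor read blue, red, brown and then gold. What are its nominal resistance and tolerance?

620 Ω ±5%

Blue → 6 (first significant figure)
Red → 2 (second significant figure)
Brown → ×10 multiplier
Gold → ±5% tolerance
62 × 10 = 620 Ω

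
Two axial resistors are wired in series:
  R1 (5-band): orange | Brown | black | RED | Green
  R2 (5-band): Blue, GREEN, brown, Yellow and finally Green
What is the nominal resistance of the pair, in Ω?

6541000 Ω

R1: orange, brown, black → 310; red ×10^2 → 31000 Ω.
R2: blue, green, brown → 651; yellow ×10^4 → 6510000 Ω.
Series: 31000 + 6510000 = 6541000 Ω.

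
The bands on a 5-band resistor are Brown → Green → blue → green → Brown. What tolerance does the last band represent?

±1%

The last band, brown, is the tolerance band.
Brown corresponds to ±1%.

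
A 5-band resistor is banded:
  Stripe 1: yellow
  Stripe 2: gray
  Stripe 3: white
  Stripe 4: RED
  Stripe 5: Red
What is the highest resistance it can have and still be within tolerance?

Yellow → 4 (first significant figure)
Grey → 8 (second significant figure)
White → 9 (third significant figure)
Red → ×10^2 multiplier
Red → ±2% tolerance
489 × 100 = 48900 Ω
Highest = 48900 × (1 + 2/100) = 49878 Ω.

49878 Ω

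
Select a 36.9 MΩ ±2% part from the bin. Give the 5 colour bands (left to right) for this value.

orange, blue, white, green, red

36900000 Ω = 369 × 10^5.
3 → orange
6 → blue
9 → white
Multiplier 10^5 → green.
±2% tolerance → red.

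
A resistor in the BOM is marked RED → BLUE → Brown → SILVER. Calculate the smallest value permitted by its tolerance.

Red → 2 (first significant figure)
Blue → 6 (second significant figure)
Brown → ×10 multiplier
Silver → ±10% tolerance
26 × 10 = 260 Ω
Smallest = 260 × (1 − 10/100) = 234 Ω.

234 Ω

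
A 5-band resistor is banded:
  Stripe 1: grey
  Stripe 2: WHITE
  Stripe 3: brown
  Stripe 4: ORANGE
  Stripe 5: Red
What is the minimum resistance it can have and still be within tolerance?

Grey → 8 (first significant figure)
White → 9 (second significant figure)
Brown → 1 (third significant figure)
Orange → ×10^3 multiplier
Red → ±2% tolerance
891 × 1000 = 891000 Ω
Minimum = 891000 × (1 − 2/100) = 873180 Ω.

873180 Ω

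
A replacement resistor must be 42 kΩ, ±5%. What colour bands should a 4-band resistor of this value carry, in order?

yellow, red, orange, gold

42000 Ω = 42 × 10^3.
4 → yellow
2 → red
Multiplier 10^3 → orange.
±5% tolerance → gold.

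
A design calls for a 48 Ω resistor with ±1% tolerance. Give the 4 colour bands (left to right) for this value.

yellow, grey, black, brown

48 Ω = 48 × 10^0.
4 → yellow
8 → grey
Multiplier 10^0 → black.
±1% tolerance → brown.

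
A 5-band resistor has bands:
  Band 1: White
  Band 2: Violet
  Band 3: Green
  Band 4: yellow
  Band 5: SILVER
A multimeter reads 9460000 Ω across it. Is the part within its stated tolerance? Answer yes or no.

White → 9 (first significant figure)
Violet → 7 (second significant figure)
Green → 5 (third significant figure)
Yellow → ×10^4 multiplier
Silver → ±10% tolerance
975 × 10000 = 9750000 Ω
Allowed range: 8775000 Ω to 10725000 Ω.
9460000 Ω lies inside that range.

yes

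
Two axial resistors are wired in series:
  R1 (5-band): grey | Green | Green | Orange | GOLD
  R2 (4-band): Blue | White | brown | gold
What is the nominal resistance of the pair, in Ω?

855690 Ω

R1: grey, green, green → 855; orange ×10^3 → 855000 Ω.
R2: blue, white → 69; brown ×10 → 690 Ω.
Series: 855000 + 690 = 855690 Ω.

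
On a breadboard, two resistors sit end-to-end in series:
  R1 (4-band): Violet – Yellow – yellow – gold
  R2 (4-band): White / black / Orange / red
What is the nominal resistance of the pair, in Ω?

R1: violet, yellow → 74; yellow ×10^4 → 740000 Ω.
R2: white, black → 90; orange ×10^3 → 90000 Ω.
Series: 740000 + 90000 = 830000 Ω.

830000 Ω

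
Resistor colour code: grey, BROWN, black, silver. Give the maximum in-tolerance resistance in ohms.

89.1 Ω

Grey → 8 (first significant figure)
Brown → 1 (second significant figure)
Black → ×1 multiplier
Silver → ±10% tolerance
81 × 1 = 81 Ω
Maximum = 81 × (1 + 10/100) = 89.1 Ω.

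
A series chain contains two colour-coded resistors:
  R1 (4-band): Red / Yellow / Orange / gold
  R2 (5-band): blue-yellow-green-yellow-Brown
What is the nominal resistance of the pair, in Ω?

R1: red, yellow → 24; orange ×10^3 → 24000 Ω.
R2: blue, yellow, green → 645; yellow ×10^4 → 6450000 Ω.
Series: 24000 + 6450000 = 6474000 Ω.

6474000 Ω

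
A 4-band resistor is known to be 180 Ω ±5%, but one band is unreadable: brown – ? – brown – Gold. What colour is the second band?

180 Ω = 18 × 10^1.
The second band gives digit 8 of the significand, and 8 is grey.

grey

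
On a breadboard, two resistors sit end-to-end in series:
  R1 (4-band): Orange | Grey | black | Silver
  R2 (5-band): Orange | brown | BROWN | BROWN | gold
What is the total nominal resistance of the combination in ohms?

3148 Ω

R1: orange, grey → 38; black ×1 → 38 Ω.
R2: orange, brown, brown → 311; brown ×10 → 3110 Ω.
Series: 38 + 3110 = 3148 Ω.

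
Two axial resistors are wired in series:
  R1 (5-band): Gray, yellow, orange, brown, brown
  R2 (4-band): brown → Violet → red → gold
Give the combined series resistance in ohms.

10130 Ω

R1: grey, yellow, orange → 843; brown ×10 → 8430 Ω.
R2: brown, violet → 17; red ×10^2 → 1700 Ω.
Series: 8430 + 1700 = 10130 Ω.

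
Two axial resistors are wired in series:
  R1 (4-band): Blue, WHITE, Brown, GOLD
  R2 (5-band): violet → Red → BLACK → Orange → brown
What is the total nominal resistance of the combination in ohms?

R1: blue, white → 69; brown ×10 → 690 Ω.
R2: violet, red, black → 720; orange ×10^3 → 720000 Ω.
Series: 690 + 720000 = 720690 Ω.

720690 Ω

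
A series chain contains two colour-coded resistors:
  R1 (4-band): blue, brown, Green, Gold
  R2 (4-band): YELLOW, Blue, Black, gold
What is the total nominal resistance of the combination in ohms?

6100046 Ω

R1: blue, brown → 61; green ×10^5 → 6100000 Ω.
R2: yellow, blue → 46; black ×1 → 46 Ω.
Series: 6100000 + 46 = 6100046 Ω.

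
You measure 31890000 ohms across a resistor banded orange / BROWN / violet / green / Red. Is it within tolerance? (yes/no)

yes

Orange → 3 (first significant figure)
Brown → 1 (second significant figure)
Violet → 7 (third significant figure)
Green → ×10^5 multiplier
Red → ±2% tolerance
317 × 100000 = 31700000 Ω
Allowed range: 31066000 Ω to 32334000 Ω.
31890000 ohms lies inside that range.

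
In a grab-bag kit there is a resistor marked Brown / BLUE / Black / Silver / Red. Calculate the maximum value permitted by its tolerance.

1.632 Ω

Brown → 1 (first significant figure)
Blue → 6 (second significant figure)
Black → 0 (third significant figure)
Silver → ×0.01 multiplier
Red → ±2% tolerance
160 × 0.01 = 1.6 Ω
Maximum = 1.6 × (1 + 2/100) = 1.632 Ω.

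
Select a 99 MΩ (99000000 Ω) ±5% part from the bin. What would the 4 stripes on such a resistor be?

white, white, blue, gold

99000000 Ω = 99 × 10^6.
9 → white
9 → white
Multiplier 10^6 → blue.
±5% tolerance → gold.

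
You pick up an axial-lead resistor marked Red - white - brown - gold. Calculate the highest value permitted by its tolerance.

304.5 Ω

Red → 2 (first significant figure)
White → 9 (second significant figure)
Brown → ×10 multiplier
Gold → ±5% tolerance
29 × 10 = 290 Ω
Highest = 290 × (1 + 5/100) = 304.5 Ω.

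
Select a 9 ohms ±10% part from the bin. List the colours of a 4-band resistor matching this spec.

white, black, gold, silver

9 Ω = 90 × 10^-1.
9 → white
0 → black
Multiplier 10^-1 → gold.
±10% tolerance → silver.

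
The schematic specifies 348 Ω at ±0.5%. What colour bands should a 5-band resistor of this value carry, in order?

348 Ω = 348 × 10^0.
3 → orange
4 → yellow
8 → grey
Multiplier 10^0 → black.
±0.5% tolerance → green.

orange, yellow, grey, black, green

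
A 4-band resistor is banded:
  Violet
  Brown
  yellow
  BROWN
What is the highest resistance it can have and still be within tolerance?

717100 Ω

Violet → 7 (first significant figure)
Brown → 1 (second significant figure)
Yellow → ×10^4 multiplier
Brown → ±1% tolerance
71 × 10000 = 710000 Ω
Highest = 710000 × (1 + 1/100) = 717100 Ω.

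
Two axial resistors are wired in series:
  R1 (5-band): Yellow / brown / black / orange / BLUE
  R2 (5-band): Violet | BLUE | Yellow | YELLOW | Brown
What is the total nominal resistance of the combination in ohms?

8050000 Ω

R1: yellow, brown, black → 410; orange ×10^3 → 410000 Ω.
R2: violet, blue, yellow → 764; yellow ×10^4 → 7640000 Ω.
Series: 410000 + 7640000 = 8050000 Ω.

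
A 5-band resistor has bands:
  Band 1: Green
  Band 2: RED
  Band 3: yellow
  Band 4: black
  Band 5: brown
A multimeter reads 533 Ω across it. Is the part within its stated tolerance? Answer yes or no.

Green → 5 (first significant figure)
Red → 2 (second significant figure)
Yellow → 4 (third significant figure)
Black → ×1 multiplier
Brown → ±1% tolerance
524 × 1 = 524 Ω
Allowed range: 518.76 Ω to 529.24 Ω.
533 Ω lies outside that range.

no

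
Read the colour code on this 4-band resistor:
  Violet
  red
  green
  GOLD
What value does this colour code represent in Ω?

Violet → 7 (first significant figure)
Red → 2 (second significant figure)
Green → ×10^5 multiplier
72 × 100000 = 7200000 Ω

7200000 Ω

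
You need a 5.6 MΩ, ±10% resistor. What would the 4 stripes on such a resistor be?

green, blue, green, silver

5600000 Ω = 56 × 10^5.
5 → green
6 → blue
Multiplier 10^5 → green.
±10% tolerance → silver.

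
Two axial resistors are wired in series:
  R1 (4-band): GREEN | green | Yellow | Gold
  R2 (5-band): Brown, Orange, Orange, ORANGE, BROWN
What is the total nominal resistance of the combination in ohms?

R1: green, green → 55; yellow ×10^4 → 550000 Ω.
R2: brown, orange, orange → 133; orange ×10^3 → 133000 Ω.
Series: 550000 + 133000 = 683000 Ω.

683000 Ω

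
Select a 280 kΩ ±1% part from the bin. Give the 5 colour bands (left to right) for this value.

280000 Ω = 280 × 10^3.
2 → red
8 → grey
0 → black
Multiplier 10^3 → orange.
±1% tolerance → brown.

red, grey, black, orange, brown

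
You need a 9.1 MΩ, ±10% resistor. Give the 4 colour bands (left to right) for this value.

white, brown, green, silver

9100000 Ω = 91 × 10^5.
9 → white
1 → brown
Multiplier 10^5 → green.
±10% tolerance → silver.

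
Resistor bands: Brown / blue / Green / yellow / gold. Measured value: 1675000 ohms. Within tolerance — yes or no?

Brown → 1 (first significant figure)
Blue → 6 (second significant figure)
Green → 5 (third significant figure)
Yellow → ×10^4 multiplier
Gold → ±5% tolerance
165 × 10000 = 1650000 Ω
Allowed range: 1567500 Ω to 1732500 Ω.
1675000 ohms lies inside that range.

yes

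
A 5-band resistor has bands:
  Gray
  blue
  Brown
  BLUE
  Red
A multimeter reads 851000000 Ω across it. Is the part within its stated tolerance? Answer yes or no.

Grey → 8 (first significant figure)
Blue → 6 (second significant figure)
Brown → 1 (third significant figure)
Blue → ×10^6 multiplier
Red → ±2% tolerance
861 × 1000000 = 861000000 Ω
Allowed range: 843780000 Ω to 878220000 Ω.
851000000 Ω lies inside that range.

yes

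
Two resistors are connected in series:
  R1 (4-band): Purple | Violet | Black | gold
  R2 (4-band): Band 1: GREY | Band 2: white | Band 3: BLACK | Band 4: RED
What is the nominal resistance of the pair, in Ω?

166 Ω

R1: violet, violet → 77; black ×1 → 77 Ω.
R2: grey, white → 89; black ×1 → 89 Ω.
Series: 77 + 89 = 166 Ω.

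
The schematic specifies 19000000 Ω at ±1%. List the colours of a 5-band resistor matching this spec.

brown, white, black, green, brown

19000000 Ω = 190 × 10^5.
1 → brown
9 → white
0 → black
Multiplier 10^5 → green.
±1% tolerance → brown.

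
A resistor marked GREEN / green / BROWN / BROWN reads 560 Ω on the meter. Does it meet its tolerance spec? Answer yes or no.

no

Green → 5 (first significant figure)
Green → 5 (second significant figure)
Brown → ×10 multiplier
Brown → ±1% tolerance
55 × 10 = 550 Ω
Allowed range: 544.5 Ω to 555.5 Ω.
560 Ω lies outside that range.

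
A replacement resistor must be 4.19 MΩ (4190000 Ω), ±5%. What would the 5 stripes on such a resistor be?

4190000 Ω = 419 × 10^4.
4 → yellow
1 → brown
9 → white
Multiplier 10^4 → yellow.
±5% tolerance → gold.

yellow, brown, white, yellow, gold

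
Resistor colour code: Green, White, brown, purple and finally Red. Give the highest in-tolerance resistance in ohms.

Green → 5 (first significant figure)
White → 9 (second significant figure)
Brown → 1 (third significant figure)
Violet → ×10^7 multiplier
Red → ±2% tolerance
591 × 10000000 = 5910000000 Ω
Highest = 5910000000 × (1 + 2/100) = 6028200000 Ω.

6028200000 Ω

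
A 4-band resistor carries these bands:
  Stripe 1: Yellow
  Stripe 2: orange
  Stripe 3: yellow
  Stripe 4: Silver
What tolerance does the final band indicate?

The last band, silver, is the tolerance band.
Silver corresponds to ±10%.

±10%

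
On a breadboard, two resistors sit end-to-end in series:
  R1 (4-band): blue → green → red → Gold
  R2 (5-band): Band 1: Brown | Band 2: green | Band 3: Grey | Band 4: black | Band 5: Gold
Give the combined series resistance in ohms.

R1: blue, green → 65; red ×10^2 → 6500 Ω.
R2: brown, green, grey → 158; black ×1 → 158 Ω.
Series: 6500 + 158 = 6658 Ω.

6658 Ω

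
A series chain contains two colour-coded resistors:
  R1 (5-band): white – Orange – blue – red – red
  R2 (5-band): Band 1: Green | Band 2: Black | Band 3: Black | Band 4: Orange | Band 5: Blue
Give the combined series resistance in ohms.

R1: white, orange, blue → 936; red ×10^2 → 93600 Ω.
R2: green, black, black → 500; orange ×10^3 → 500000 Ω.
Series: 93600 + 500000 = 593600 Ω.

593600 Ω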